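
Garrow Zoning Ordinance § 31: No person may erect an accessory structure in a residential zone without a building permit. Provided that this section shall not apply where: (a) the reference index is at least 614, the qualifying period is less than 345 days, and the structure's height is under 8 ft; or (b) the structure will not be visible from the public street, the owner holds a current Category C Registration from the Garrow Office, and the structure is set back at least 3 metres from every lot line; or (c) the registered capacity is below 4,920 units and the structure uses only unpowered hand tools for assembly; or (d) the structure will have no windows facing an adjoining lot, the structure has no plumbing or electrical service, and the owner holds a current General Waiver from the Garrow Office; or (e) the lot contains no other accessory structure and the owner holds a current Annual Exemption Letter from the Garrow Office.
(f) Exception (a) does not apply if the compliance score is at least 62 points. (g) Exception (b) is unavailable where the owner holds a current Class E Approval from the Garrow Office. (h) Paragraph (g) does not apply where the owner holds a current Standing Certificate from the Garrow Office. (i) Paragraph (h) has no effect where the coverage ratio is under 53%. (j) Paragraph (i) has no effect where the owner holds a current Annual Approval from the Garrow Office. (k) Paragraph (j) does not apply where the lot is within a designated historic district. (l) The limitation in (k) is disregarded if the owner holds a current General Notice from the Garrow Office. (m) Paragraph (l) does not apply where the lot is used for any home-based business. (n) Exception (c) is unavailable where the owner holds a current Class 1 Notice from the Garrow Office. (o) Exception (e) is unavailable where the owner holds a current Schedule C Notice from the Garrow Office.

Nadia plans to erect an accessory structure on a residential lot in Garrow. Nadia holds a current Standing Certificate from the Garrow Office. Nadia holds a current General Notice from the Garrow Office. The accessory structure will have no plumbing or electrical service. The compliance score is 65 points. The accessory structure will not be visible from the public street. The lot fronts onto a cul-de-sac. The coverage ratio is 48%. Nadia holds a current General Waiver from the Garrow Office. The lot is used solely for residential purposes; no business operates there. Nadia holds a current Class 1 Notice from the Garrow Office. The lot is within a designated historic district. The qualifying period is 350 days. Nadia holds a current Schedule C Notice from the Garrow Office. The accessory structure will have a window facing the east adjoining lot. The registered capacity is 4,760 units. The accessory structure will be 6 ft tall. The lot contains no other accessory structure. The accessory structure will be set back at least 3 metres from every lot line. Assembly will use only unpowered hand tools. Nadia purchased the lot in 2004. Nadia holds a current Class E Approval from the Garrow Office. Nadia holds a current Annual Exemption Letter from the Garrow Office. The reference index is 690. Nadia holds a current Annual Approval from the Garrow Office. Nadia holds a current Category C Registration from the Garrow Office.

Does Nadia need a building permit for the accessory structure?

Exception (a) does not apply: the qualifying period is 350 days, not less than 345 days.
All of (b)'s requirements are met (the structure will not be visible from the street; a current Category C Registration is held; the setback is at least 3 m on every side). Under paragraphs (g)–(m): (g) would limit (b) — a current Class E Approval is held — but (h) sets (g) aside: (h) is engaged — a current Standing Certificate is held. (i) operates (the coverage ratio is 48%, under the 53% limit), but is itself disapplied by (j): (j) operates against (i): a current Annual Approval is held. (k) operates (the lot is in a historic district), but is overridden by (l): (l) operates against (k): a current General Notice is held. (m) is not engaged (the lot is solely residential), so (l) stands. Exception (b) stands.
Exception (c): the registered capacity is 4,760 units, below the 4,920 units limit; assembly uses only hand tools — every condition holds. But: (n) operates against (c): a current Class 1 Notice is held. (c) is therefore removed.
Exception (d) requires that the structure will have no windows facing an adjoining lot; but a window faces an adjoining lot, so (d) is unavailable.
All of (e)'s requirements are met (the lot has no other accessory structure; a current Annual Exemption Letter is held). But: (o) operates against (e): a current Schedule C Notice is held. Exception (e) does not apply.

No — exception (b) applies; Nadia does not need a building permit.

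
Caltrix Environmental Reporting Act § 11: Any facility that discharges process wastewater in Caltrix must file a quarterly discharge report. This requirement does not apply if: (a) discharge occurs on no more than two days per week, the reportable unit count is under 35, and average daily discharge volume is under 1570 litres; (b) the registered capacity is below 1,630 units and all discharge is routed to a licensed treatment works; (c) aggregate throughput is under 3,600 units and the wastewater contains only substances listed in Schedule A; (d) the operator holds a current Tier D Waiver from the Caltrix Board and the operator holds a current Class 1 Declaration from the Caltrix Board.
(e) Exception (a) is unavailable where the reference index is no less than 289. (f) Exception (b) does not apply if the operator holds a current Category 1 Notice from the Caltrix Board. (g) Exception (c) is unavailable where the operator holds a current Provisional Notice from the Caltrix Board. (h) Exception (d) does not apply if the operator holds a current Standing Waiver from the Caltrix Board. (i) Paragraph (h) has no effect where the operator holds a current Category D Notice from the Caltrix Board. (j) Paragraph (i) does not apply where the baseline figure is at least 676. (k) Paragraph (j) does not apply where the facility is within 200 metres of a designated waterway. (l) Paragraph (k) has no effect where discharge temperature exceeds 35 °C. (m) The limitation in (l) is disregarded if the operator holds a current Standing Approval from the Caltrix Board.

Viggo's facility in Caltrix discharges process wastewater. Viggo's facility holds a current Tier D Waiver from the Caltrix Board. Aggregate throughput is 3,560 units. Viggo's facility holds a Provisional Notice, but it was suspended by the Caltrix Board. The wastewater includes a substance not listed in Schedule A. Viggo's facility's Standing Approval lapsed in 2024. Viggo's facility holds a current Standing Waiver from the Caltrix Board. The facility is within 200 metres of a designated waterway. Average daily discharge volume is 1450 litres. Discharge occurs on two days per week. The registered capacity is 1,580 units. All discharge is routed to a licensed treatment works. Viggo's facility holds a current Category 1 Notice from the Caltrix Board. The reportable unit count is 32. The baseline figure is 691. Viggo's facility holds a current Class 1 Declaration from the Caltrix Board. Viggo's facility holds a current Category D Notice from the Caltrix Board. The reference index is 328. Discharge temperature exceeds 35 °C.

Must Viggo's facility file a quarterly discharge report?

Exception (a)'s conditions are all satisfied: discharge occurs on no more than two days per week; the reportable unit count is 32, under the 35 limit; average daily discharge volume is 1450 litres, under the 1570 litres limit. But: (e) is engaged — the reference index is 328, meeting the 289 threshold. (a) is therefore removed.
Exception (b): the registered capacity is 1,580 units, below the 1,630 units limit; discharge is routed to a licensed treatment works — every condition holds. But applying paragraph (f): (f) is triggered — a current Category 1 Notice is held. (b) is therefore removed.
Exception (c) does not apply: the wastewater includes a non-Schedule-A substance.
All of (d)'s requirements are met (a current Tier D Waiver is held; a current Class 1 Declaration is held). But applying paragraphs (h)–(m): (h) is engaged — a current Standing Waiver is held. (i) operates (a current Category D Notice is held), but is itself disapplied by (j): (j) is triggered — the baseline figure is 691, meeting the 676 threshold. (k) operates (the facility is within 200 m of a designated waterway), but is itself disapplied by (l): (l) applies — discharge temperature exceeds 35 °C. (m), which would lift (l), does not operate here — the Standing Approval is not current. So (d) is unavailable.
No exception displaces § 11.

Yes — Viggo's facility must file a quarterly discharge report.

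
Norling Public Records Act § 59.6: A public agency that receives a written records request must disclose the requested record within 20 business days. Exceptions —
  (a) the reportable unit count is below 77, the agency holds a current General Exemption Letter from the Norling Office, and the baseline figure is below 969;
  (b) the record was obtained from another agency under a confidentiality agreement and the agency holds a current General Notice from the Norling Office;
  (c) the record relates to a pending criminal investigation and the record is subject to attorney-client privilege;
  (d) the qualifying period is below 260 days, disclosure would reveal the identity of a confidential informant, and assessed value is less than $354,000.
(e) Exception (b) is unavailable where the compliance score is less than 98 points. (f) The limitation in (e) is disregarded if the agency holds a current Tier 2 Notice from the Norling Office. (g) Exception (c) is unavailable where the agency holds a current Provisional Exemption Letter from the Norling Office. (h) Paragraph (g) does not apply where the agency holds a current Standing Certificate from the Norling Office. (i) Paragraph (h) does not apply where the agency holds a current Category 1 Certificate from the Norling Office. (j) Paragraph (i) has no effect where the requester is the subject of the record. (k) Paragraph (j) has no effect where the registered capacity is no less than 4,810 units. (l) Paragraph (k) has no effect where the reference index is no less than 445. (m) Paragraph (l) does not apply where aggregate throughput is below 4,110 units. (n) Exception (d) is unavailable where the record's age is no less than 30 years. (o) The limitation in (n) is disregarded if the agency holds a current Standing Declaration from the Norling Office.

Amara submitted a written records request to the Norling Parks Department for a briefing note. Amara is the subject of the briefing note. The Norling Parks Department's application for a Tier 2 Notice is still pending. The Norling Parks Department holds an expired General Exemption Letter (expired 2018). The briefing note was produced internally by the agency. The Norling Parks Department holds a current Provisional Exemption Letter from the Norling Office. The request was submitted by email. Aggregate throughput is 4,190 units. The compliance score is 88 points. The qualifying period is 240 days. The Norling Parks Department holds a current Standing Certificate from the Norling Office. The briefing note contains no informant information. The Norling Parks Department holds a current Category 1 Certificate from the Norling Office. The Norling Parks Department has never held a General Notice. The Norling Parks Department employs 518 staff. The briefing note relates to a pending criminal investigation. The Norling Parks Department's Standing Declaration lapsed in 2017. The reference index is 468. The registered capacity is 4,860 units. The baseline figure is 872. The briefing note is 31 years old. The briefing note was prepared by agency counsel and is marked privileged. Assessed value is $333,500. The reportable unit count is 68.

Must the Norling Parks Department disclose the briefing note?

Exception (a) fails — there is no General Exemption Letter in force.
Exception (b) does not apply: the briefing note was produced internally.
Exception (c)'s conditions are all satisfied: the briefing note relates to a pending investigation; the briefing note is privileged. Under paragraphs (g)–(m): (g) is triggered (a current Provisional Exemption Letter is held), but is displaced by (h): (h) is engaged — a current Standing Certificate is held. (i) would limit (h) — a current Category 1 Certificate is held — but (j) sets (i) aside: (j) is triggered — Amara is the subject of the briefing note. (k) would limit (j) — the registered capacity is 4,860 units, meeting the 4,810 units threshold — but (l) sets (k) aside: (l) is engaged — the reference index is 468, meeting the 445 threshold. (m) is not triggered (aggregate throughput is 4,190 units, not below 4,110 units), so (l) stands. (c) remains available.
Exception (d) requires that disclosure would reveal the identity of a confidential informant; but the briefing note contains no informant information, so (d) is unavailable.

No — exception (c) applies; the Norling Parks Department is not required to disclose the briefing note.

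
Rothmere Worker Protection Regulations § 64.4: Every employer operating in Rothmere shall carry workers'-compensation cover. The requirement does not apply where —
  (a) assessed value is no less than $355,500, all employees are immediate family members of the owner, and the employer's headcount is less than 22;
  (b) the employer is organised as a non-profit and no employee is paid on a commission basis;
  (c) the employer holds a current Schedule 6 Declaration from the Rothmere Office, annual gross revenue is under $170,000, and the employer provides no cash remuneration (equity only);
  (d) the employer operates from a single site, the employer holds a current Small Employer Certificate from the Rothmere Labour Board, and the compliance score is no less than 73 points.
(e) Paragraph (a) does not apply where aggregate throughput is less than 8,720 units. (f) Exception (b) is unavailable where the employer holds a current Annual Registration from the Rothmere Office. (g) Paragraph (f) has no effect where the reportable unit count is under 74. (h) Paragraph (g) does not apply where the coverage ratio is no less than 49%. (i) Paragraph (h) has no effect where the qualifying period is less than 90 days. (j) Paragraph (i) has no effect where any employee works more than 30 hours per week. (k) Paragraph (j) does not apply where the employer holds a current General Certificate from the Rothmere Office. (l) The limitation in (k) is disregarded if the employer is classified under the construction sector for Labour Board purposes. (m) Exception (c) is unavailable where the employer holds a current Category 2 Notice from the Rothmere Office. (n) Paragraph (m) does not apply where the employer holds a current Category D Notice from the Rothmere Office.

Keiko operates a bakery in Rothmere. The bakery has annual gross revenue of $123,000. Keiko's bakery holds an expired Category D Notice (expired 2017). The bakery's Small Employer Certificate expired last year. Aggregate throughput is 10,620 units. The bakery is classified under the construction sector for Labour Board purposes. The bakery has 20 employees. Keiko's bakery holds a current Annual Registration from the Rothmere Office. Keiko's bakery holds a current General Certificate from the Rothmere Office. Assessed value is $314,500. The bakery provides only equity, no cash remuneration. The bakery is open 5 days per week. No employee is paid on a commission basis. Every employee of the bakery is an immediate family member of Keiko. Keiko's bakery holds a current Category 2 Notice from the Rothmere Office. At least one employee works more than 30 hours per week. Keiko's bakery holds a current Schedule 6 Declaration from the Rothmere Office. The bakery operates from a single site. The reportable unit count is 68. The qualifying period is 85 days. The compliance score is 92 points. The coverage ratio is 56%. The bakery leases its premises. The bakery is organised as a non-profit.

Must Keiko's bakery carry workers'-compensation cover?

Yes — Keiko's bakery must carry workers'-compensation cover.

Exception (a) requires that assessed value is no less than $355,500; but assessed value is $314,500, short of $355,500, so (a) is unavailable.
Exception (b) is satisfied on its face — the employer is a non-profit; no employee is paid on commission. But: (f) operates against (b): a current Annual Registration is held. (g) is triggered (the reportable unit count is 68, under the 74 limit), but is itself disapplied by (h): (h) is triggered — the coverage ratio is 56%, meeting the 49% threshold. (i) applies (the qualifying period is 85 days, less than the 90 days limit), but yields to (j): (j) is engaged — at least one employee exceeds 30 hours/week. (k) applies (a current General Certificate is held), but yields to (l): (l) applies — the bakery is classified under the construction sector. (b) is therefore removed.
Exception (c)'s conditions are all satisfied: a current Schedule 6 Declaration is held; annual gross revenue is $123,000, under the $170,000 limit; remuneration is equity-only. But: (m) operates against (c): a current Category 2 Notice is held. (n) is not engaged (no current Category D Notice is held), so (m) stands. (c) is therefore removed.
Exception (d) fails — the Small Employer Certificate has expired.
No exception applies. The general rule governs.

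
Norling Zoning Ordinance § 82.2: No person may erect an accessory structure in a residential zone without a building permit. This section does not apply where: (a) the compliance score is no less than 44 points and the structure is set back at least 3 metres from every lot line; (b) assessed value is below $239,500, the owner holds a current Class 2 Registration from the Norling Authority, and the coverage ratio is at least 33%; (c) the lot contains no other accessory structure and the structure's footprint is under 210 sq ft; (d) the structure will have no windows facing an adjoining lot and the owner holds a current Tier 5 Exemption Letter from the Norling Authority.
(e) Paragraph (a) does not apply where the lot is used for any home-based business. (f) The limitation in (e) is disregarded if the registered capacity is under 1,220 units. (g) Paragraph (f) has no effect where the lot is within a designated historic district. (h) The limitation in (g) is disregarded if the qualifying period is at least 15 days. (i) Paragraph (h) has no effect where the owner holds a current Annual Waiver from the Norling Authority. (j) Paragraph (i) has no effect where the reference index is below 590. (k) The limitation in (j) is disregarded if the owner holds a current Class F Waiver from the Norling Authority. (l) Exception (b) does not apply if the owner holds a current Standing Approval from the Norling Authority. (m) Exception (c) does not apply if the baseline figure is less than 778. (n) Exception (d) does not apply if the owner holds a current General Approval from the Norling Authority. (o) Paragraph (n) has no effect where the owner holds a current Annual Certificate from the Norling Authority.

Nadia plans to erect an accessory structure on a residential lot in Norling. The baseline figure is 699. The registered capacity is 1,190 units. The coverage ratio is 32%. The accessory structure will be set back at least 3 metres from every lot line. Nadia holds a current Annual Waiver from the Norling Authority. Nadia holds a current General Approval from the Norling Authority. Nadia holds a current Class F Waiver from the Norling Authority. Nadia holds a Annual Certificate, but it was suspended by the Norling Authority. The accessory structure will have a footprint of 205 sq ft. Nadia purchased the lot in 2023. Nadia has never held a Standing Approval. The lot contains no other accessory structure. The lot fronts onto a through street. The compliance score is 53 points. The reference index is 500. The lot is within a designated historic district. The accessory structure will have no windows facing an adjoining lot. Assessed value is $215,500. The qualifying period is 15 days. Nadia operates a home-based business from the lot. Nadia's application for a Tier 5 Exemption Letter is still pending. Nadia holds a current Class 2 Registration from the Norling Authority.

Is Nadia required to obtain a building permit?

Yes — Nadia must obtain a building permit.

Exception (a)'s conditions are all satisfied: the compliance score is 53 points, meeting the 44 points threshold; the setback is at least 3 m on every side. Turning to paragraphs (e)–(k): (e) applies — a home-based business operates on the lot. (f) is triggered (the registered capacity is 1,190 units, under the 1,220 units limit), but is overridden by (g): (g) operates against (f): the lot is in a historic district. (h) operates (the qualifying period is 15 days, meeting the 15 days threshold), but is itself disapplied by (i): (i) operates against (h): a current Annual Waiver is held. (j) would limit (i) — the reference index is 500, below the 590 limit — but (k) sets (j) aside: (k) operates against (j): a current Class F Waiver is held. (a) is therefore removed.
Exception (b) does not apply: the coverage ratio is 32%, short of 33%.
Exception (c): the lot has no other accessory structure; the structure's footprint is 205 sq ft, under the 210 sq ft limit — every condition holds. Turning to paragraph (m): (m) is triggered — the baseline figure is 699, less than the 778 limit. So (c) is unavailable.
Exception (d) fails — there is no Tier 5 Exemption Letter in force.
No exception applies. The general rule governs.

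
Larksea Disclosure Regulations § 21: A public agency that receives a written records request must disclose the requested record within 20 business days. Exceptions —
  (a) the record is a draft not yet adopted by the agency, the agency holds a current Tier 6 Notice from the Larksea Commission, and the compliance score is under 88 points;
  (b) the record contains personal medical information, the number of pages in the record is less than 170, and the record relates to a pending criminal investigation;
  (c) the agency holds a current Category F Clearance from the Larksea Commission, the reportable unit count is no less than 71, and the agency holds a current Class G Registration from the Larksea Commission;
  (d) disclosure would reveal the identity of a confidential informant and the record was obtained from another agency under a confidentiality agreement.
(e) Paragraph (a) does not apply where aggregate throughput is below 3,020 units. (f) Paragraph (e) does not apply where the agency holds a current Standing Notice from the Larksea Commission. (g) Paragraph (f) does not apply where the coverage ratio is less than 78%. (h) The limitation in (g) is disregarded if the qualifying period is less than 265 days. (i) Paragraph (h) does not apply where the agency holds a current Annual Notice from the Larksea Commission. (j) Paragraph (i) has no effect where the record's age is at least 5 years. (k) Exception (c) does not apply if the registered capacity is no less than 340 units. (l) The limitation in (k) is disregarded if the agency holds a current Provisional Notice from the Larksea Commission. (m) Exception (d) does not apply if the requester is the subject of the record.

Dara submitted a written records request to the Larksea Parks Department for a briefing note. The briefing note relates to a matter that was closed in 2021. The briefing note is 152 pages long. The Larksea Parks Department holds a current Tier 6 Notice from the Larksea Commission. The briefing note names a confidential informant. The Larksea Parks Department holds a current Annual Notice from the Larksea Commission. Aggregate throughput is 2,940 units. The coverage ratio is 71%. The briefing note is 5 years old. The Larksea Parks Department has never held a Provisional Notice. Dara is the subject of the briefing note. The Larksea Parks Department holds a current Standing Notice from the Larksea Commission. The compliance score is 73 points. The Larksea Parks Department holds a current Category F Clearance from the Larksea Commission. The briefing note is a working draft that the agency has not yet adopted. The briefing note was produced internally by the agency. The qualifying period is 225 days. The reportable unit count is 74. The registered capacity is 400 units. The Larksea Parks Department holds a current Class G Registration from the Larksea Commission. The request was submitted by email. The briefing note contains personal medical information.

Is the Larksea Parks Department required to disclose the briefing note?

Exception (a): the briefing note is an unadopted draft; a current Tier 6 Notice is held; the compliance score is 73 points, under the 88 points limit — every condition holds. Under paragraphs (e)–(j): (e) would limit (a) — aggregate throughput is 2,940 units, below the 3,020 units limit — but (f) sets (e) aside: (f) is triggered — a current Standing Notice is held. (g) would limit (f) — the coverage ratio is 71%, less than the 78% limit — but (h) sets (g) aside: (h) is triggered — the qualifying period is 225 days, less than the 265 days limit. (i) would limit (h) — a current Annual Notice is held — but (j) sets (i) aside: (j) operates — the record's age is 5 years, meeting the 5 years threshold. (a) remains available.
Exception (b) fails — the briefing note relates to a closed matter.
Exception (c)'s conditions are all satisfied: a current Category F Clearance is held; the reportable unit count is 74, meeting the 71 threshold; a current Class G Registration is held. But: (k) operates against (c): the registered capacity is 400 units, meeting the 340 units threshold. (l) is not triggered (no current Provisional Notice is held), so (k) stands. So (c) is unavailable.
Exception (d) requires that the record was obtained from another agency under a confidentiality agreement; but the briefing note was produced internally, so (d) is unavailable.

No — exception (a) applies; the Larksea Parks Department is not required to disclose the briefing note.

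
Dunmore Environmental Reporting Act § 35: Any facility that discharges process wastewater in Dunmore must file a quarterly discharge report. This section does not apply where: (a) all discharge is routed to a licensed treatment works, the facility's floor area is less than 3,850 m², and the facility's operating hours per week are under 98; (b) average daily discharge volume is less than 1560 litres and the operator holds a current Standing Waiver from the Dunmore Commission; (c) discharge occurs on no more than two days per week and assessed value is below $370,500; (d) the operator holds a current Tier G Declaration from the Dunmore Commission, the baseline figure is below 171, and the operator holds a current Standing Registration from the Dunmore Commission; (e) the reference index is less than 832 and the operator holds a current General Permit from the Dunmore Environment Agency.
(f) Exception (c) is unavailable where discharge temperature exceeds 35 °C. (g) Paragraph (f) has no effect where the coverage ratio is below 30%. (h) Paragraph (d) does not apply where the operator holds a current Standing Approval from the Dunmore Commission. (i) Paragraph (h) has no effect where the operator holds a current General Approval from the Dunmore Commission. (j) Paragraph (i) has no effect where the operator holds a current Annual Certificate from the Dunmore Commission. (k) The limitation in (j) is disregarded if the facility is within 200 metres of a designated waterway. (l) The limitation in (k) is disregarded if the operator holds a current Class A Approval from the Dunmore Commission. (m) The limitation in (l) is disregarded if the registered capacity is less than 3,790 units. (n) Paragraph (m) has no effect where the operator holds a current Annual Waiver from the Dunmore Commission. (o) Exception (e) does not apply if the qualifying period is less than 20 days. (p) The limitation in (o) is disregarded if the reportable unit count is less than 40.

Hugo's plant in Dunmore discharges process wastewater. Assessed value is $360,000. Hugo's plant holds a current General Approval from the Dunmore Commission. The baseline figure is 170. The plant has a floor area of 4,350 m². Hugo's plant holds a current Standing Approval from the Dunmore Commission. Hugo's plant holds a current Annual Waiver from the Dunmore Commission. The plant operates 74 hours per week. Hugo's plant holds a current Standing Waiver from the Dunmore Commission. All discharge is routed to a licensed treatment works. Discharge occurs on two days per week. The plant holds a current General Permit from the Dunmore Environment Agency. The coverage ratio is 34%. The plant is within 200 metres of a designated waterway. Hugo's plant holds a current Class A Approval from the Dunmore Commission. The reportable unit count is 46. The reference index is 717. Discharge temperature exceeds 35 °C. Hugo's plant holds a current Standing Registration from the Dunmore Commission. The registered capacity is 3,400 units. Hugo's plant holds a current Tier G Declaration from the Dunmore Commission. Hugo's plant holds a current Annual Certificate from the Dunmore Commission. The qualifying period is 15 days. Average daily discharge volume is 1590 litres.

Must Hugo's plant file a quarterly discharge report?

Exception (a) requires that the facility's floor area is less than 3,850 m²; but the facility's floor area is 4,350 m², not less than 3,850 m², so (a) is unavailable.
Exception (b) fails — average daily discharge volume is 1590 litres, not less than 1560 litres.
Exception (c)'s conditions are all satisfied: discharge occurs on no more than two days per week; assessed value is $360,000, below the $370,500 limit. But applying paragraphs (f)–(g): (f) operates against (c): discharge temperature exceeds 35 °C. (g) is not triggered (the coverage ratio is 34%, not below 30%), so (f) stands. Exception (c) does not apply.
Exception (d) is satisfied on its face — a current Tier G Declaration is held; the baseline figure is 170, below the 171 limit; a current Standing Registration is held. However, paragraphs (h)–(n) must be considered: (h) is engaged — a current Standing Approval is held. (i) applies (a current General Approval is held), but is itself disapplied by (j): (j) operates against (i): a current Annual Certificate is held. (k) would limit (j) — the plant is within 200 m of a designated waterway — but (l) sets (k) aside: (l) is engaged — a current Class A Approval is held. (m) would limit (l) — the registered capacity is 3,400 units, less than the 3,790 units limit — but (n) sets (m) aside: (n) operates against (m): a current Annual Waiver is held. So (d) is unavailable.
Exception (e): the reference index is 717, less than the 832 limit; a current General Permit is held — every condition holds. But applying paragraphs (o)–(p): (o) operates against (e): the qualifying period is 15 days, less than the 20 days limit. (p) is inapplicable (the reportable unit count is 46, not less than 40), so (o) stands. Exception (e) does not apply.
No exception is made out. Hugo's plant falls within the general rule.

Yes — Hugo's plant must file a quarterly discharge report.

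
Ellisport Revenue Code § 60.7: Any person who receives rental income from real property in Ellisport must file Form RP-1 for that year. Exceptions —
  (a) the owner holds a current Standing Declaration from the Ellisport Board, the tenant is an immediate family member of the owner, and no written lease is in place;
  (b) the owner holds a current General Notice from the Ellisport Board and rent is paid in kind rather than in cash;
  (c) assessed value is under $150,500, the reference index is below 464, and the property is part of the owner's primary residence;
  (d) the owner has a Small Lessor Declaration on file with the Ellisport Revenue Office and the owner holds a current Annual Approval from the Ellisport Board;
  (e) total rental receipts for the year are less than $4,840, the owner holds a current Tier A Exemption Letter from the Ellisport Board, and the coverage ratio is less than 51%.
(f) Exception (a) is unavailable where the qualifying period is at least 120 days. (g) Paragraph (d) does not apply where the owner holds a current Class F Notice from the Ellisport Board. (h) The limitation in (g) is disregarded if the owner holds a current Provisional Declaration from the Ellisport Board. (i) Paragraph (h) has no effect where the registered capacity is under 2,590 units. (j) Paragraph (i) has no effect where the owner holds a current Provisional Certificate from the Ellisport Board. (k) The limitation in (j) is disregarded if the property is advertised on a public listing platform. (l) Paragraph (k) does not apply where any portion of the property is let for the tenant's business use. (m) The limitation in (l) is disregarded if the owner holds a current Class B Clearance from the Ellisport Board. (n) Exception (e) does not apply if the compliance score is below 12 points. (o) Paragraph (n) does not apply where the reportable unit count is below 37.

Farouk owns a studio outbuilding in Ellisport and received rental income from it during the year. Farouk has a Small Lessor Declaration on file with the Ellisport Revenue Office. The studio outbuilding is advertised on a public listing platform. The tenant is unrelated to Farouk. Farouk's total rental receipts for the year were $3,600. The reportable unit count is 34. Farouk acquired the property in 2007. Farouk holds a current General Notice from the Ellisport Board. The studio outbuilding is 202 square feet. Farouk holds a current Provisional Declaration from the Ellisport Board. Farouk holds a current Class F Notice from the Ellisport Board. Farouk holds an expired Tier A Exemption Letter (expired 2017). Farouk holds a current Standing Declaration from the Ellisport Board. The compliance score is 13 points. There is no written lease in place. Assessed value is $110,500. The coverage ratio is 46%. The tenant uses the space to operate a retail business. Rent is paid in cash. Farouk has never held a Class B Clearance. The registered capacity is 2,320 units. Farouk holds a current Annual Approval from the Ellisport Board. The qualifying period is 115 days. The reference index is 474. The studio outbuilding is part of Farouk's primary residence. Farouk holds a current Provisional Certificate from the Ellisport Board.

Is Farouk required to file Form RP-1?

Exception (a) fails — the tenant is unrelated to the owner.
Exception (b) requires that rent is paid in kind rather than in cash; but rent is paid in cash, so (b) is unavailable.
Exception (c) does not apply: the reference index is 474, not below 464.
Exception (d) is satisfied on its face — a Small Lessor Declaration is on file; a current Annual Approval is held. Applying paragraphs (g)–(m): (g) applies (a current Class F Notice is held), but is overridden by (h): (h) operates against (g): a current Provisional Declaration is held. (i) would limit (h) — the registered capacity is 2,320 units, under the 2,590 units limit — but (j) sets (i) aside: (j) is triggered — a current Provisional Certificate is held. (k) would limit (j) — the property is publicly advertised — but (l) sets (k) aside: (l) operates against (k): the space is let for business use. (m) is not triggered (the Class B Clearance is not current), so (l) stands. Exception (d) stands.
Exception (e) fails — there is no Tier A Exemption Letter in force.

No — exception (d) applies; Farouk is not required to file Form RP-1.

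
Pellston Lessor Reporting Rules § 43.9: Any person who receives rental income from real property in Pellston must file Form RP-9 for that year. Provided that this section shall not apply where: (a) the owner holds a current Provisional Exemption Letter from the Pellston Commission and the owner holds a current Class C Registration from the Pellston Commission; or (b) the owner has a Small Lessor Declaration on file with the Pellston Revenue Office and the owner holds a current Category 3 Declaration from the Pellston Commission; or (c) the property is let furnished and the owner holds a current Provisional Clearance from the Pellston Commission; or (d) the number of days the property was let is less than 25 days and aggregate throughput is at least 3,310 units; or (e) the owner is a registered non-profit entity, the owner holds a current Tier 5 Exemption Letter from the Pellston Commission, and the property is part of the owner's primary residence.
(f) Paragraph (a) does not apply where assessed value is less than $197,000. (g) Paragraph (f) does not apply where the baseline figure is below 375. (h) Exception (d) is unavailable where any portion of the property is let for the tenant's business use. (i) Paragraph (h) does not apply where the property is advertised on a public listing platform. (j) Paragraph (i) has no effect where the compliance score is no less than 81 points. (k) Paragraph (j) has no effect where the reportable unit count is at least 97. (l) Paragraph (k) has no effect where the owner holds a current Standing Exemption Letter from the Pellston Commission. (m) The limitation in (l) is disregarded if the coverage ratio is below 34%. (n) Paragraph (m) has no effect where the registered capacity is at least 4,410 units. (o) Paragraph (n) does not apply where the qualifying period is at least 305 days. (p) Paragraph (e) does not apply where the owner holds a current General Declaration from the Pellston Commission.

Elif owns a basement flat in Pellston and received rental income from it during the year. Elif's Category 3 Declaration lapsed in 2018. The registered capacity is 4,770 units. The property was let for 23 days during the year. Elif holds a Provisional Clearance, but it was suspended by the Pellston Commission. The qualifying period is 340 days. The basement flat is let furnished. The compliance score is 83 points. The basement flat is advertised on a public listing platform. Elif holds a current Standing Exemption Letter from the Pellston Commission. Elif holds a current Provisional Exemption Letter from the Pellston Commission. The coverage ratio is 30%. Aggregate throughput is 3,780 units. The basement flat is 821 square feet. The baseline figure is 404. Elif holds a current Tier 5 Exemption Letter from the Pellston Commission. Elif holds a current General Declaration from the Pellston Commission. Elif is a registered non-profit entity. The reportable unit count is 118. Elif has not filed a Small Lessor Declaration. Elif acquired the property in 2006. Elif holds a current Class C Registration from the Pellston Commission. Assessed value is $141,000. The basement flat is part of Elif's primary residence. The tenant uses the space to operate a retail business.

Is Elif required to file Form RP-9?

Exception (a)'s conditions are all satisfied: a current Provisional Exemption Letter is held; a current Class C Registration is held. But: (f) is triggered — assessed value is $141,000, less than the $197,000 limit. (g) does not operate here (the baseline figure is 404, not below 375), so (f) stands. Exception (a) does not apply.
Exception (b) requires that the owner has a Small Lessor Declaration on file with the Pellston Revenue Office; but no Small Lessor Declaration is on file, so (b) is unavailable.
Exception (c) fails — there is no Provisional Clearance in force.
All of (d)'s requirements are met (the number of days the property was let is 23 days, less than the 25 days limit; aggregate throughput is 3,780 units, meeting the 3,310 units threshold). Considering the limiting provisions: (h) is engaged (the space is let for business use), but is overridden by (i): (i) is triggered — the property is publicly advertised. (j) operates (the compliance score is 83 points, meeting the 81 points threshold), but yields to (k): (k) operates — the reportable unit count is 118, meeting the 97 threshold. (l) would limit (k) — a current Standing Exemption Letter is held — but (m) sets (l) aside: (m) operates against (l): the coverage ratio is 30%, below the 34% limit. (n) would limit (m) — the registered capacity is 4,770 units, meeting the 4,410 units threshold — but (o) sets (n) aside: (o) is triggered — the qualifying period is 340 days, meeting the 305 days threshold. (d) remains available.
Exception (e)'s conditions are all satisfied: Elif is a registered non-profit; a current Tier 5 Exemption Letter is held; the basement flat is part of the primary residence. Turning to paragraph (p): (p) operates against (e): a current General Declaration is held. Exception (e) does not apply.

No — exception (d) applies; Elif is not required to file Form RP-9.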